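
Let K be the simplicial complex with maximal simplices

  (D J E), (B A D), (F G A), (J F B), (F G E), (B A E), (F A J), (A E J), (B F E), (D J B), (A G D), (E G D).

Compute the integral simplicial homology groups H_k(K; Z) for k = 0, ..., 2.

H_0 ≅ Z,  H_1 ≅ Z/2Z,  H_2 = 0.

We work with the vertex ordering A < B < D < E < F < G < J. The simplices of K, each written with vertices in increasing order, are:

  0-simplices (7): A, B, D, E, F, G, J
  1-simplices (18): AB, AD, AE, AF, AG, AJ, BD, BE, BF, BJ, DE, DG, DJ, EF, EG, EJ, FG, FJ
  2-simplices (12): ABD, ABE, ADG, AEJ, AFG, AFJ, BDJ, BEF, BFJ, DEG, DEJ, EFG

giving chain groups C_0 ≅ Z^7, C_1 ≅ Z^18, C_2 ≅ Z^12.

∂_1: C_1 → C_0 is given by ∂[p,q] = [q] − [p].
The 7×18 boundary matrix has rank 6 and Smith normal form diag(1,1,1,1,1,1).

∂_2: C_2 → C_1 acts by ∂[p,q,r] = [q,r] − [p,r] + [p,q]. For instance
  ∂BDJ = DJ − BJ + BD,
  ∂ADG = DG − AG + AD.
This gives a 18×12 integer matrix of rank 12; reducing to Smith normal form yields diagonal entries (1,1,1,1,1,1,1,1,1,1,1,2).

Reading off H_k = ker ∂_k / im ∂_{k+1}:

  H_0: rank C_0 − rank ∂_1 = 7 − 6 = 1, and the invariant factors of ∂_1 are all 1, so H_0 ≅ Z.
  H_1: rank ker ∂_1 − rank ∂_2 = (18 − 6) − 12 = 0, and ∂_2 has invariant factor 2 > 1, so H_1 ≅ Z/2Z.
  H_2: rank ker ∂_2 − rank ∂_3 = (12 − 12) − 0 = 0, and there is no ∂_3, so H_2 ≅ 0.

As a check, the Euler characteristic is 7 − 18 + 12 = 1, which agrees with 1 − 0 + 0 = 1.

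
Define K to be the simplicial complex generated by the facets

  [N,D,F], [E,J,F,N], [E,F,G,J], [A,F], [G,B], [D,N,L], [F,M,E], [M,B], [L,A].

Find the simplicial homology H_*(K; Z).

H_0 ≅ Z,  H_1 ≅ Z^2,  H_2 = 0,  H_3 = 0.

We work with the vertex ordering A < B < D < E < F < G < J < L < M < N. The simplices of K, each written with vertices in increasing order, are:

  0-simplices (10): A, B, D, E, F, G, J, L, M, N
  1-simplices (19): AF, AL, BG, BM, DF, DL, DN, EF, EG, EJ, EM, EN, FG, FJ, FM, FN, GJ, JN, LN
  2-simplices (10): DFN, DLN, EFG, EFJ, EFM, EFN, EGJ, EJN, FGJ, FJN
  3-simplices (2): EFGJ, EFJN

Hence C_0 ≅ Z^10, C_1 ≅ Z^19, C_2 ≅ Z^10, C_3 ≅ Z^2.

The boundary map ∂_1: C_1 → C_0 is given by ∂[p,q] = [q] − [p].
The resulting 10×19 matrix has rank 9, and its Smith normal form has invariant factors (1,1,1,1,1,1,1,1,1).

The boundary map ∂_2: C_2 → C_1 maps a triangle to the signed sum of its edges. For instance
  ∂FJN = JN − FN + FJ,
  ∂EFJ = FJ − EJ + EF.
This gives a 19×10 integer matrix of rank 8; reducing to Smith normal form yields diagonal entries (1,1,1,1,1,1,1,1).

∂_3: C_3 → C_2 sends each 3-simplex σ to the alternating sum Σ_i (−1)^i (σ with its i-th vertex removed). For instance
  ∂EFJN = FJN − EJN + EFN − EFJ,
  ∂EFGJ = FGJ − EGJ + EFJ − EFG.
This gives a 10×2 integer matrix of rank 2; reducing to Smith normal form yields diagonal entries (1,1).

From H_k ≅ ker(∂_k) / im(∂_{k+1}) we obtain:

  H_0: rank C_0 − rank ∂_1 = 10 − 9 = 1, and the invariant factors of ∂_1 are all 1, so H_0 = Z.
  H_1: rank ker ∂_1 − rank ∂_2 = (19 − 9) − 8 = 2, and the invariant factors of ∂_2 are all 1, so H_1 = Z^2.
  H_2: rank ker ∂_2 − rank ∂_3 = (10 − 8) − 2 = 0, and the invariant factors of ∂_3 are all 1, so H_2 = 0.
  H_3: rank ker ∂_3 − rank ∂_4 = (2 − 2) − 0 = 0, and there is no ∂_4, so H_3 = 0.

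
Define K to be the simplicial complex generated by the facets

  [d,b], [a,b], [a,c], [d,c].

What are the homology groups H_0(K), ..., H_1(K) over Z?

H_0 = Z,  H_1 = Z.

Order the vertices as a < b < c < d. Listing each simplex with vertices in this order, K has dimension 1 with simplices:

  0-simplices (4): a, b, c, d
  1-simplices (4): ab, ac, bd, cd

Hence C_0 ≅ Z^4, C_1 ≅ Z^4.

The boundary map ∂_1: C_1 → C_0 is given by ∂[p,q] = [q] − [p]. For instance
  ∂bd = d − b.
The resulting 4×4 matrix has rank 3, and its Smith normal form has invariant factors (1,1,1).

Computing H_k = (kernel of ∂_k) / (image of ∂_{k+1}):

  H_0: rank C_0 − rank ∂_1 = 4 − 3 = 1, and the invariant factors of ∂_1 are all 1, so H_0 = Z.
  H_1: rank ker ∂_1 − rank ∂_2 = (4 − 3) − 0 = 1, and there is no ∂_2, so H_1 = Z.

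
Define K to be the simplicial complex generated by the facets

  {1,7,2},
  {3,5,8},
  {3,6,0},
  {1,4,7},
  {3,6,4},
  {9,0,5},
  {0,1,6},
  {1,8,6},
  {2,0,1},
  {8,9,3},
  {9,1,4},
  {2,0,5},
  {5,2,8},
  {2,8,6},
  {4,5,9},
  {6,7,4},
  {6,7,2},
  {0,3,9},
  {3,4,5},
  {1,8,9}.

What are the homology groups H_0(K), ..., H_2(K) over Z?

Take the total order 0 < 1 < 2 < 3 < 4 < 5 < 6 < 7 < 8 < 9 on the vertex set. Then K (dimension 2) consists of the simplices:

  0-simplices (10): [0], [1], [2], [3], [4], [5], [6], [7], [8], [9]
  1-simplices (30): (30 of them)
  2-simplices (20): (20 of them)

Hence C_0 ≅ Z^10, C_1 ≅ Z^30, C_2 ≅ Z^20.

∂_1: C_1 → C_0 maps an edge to its endpoints' difference, ∂[p,q] = q − p.
The 10×30 boundary matrix has rank 9 and Smith normal form diag(1,1,1,1,1,1,1,1,1).

Boundary ∂_2: C_2 → C_1 maps a triangle to the signed sum of its edges. For instance
  ∂[3,5,8] = [5,8] − [3,8] + [3,5],
  ∂[0,3,6] = [3,6] − [0,6] + [0,3].
The 30×20 boundary matrix has rank 20 and Smith normal form diag(1,1,1,1,1,1,1,1,1,1,1,1,1,1,1,1,1,1,1,2).

Computing H_k = (kernel of ∂_k) / (image of ∂_{k+1}):

  H_0: rank C_0 − rank ∂_1 = 10 − 9 = 1, and the invariant factors of ∂_1 are all 1, so H_0 = Z.
  H_1: rank ker ∂_1 − rank ∂_2 = (30 − 9) − 20 = 1, and ∂_2 has invariant factor 2 > 1, so H_1 = Z × Z/2.
  H_2: rank ker ∂_2 − rank ∂_3 = (20 − 20) − 0 = 0, and there is no ∂_3, so H_2 = 0.

H_0 ≅ Z,  H_1 ≅ Z × Z/2,  H_2 = 0.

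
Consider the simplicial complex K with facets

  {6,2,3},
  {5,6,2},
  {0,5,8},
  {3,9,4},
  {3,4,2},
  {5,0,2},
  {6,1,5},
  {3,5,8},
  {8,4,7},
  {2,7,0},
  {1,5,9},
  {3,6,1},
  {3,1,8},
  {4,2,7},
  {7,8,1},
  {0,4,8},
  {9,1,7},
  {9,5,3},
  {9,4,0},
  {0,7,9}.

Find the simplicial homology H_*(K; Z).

Fix the vertex order 0 < 1 < 2 < 3 < 4 < 5 < 6 < 7 < 8 < 9 and write every simplex with vertices in increasing order. Then dim K = 2 and the simplices of K are:

  0-simplices (10): [0], [1], [2], [3], [4], [5], [6], [7], [8], [9]
  1-simplices (30): (30 of them)
  2-simplices (20): (20 of them)

so the chain groups are C_0 ≅ Z^10, C_1 ≅ Z^30, C_2 ≅ Z^20.

∂_1: C_1 → C_0 is given by ∂[p,q] = [q] − [p]. For instance
  ∂[3,9] = [9] − [3].
The 10×30 boundary matrix has rank 9 and Smith normal form diag(1,1,1,1,1,1,1,1,1).

∂_2: C_2 → C_1 maps a triangle to the signed sum of its edges. For instance
  ∂[1,5,9] = [5,9] − [1,9] + [1,5],
  ∂[3,5,8] = [5,8] − [3,8] + [3,5].
The 30×20 boundary matrix has rank 20 and Smith normal form diag(1,1,1,1,1,1,1,1,1,1,1,1,1,1,1,1,1,1,1,2).

Reading off H_k = ker ∂_k / im ∂_{k+1}:

  H_0: rank C_0 − rank ∂_1 = 10 − 9 = 1, and the invariant factors of ∂_1 are all 1, so H_0 ≅ Z.
  H_1: rank ker ∂_1 − rank ∂_2 = (30 − 9) − 20 = 1, and ∂_2 has invariant factor 2 > 1, so H_1 ≅ Z ⊕ Z/2.
  H_2: rank ker ∂_2 − rank ∂_3 = (20 − 20) − 0 = 0, and there is no ∂_3, so H_2 ≅ 0.

H_0 = Z,  H_1 = Z ⊕ Z/2,  H_2 = 0.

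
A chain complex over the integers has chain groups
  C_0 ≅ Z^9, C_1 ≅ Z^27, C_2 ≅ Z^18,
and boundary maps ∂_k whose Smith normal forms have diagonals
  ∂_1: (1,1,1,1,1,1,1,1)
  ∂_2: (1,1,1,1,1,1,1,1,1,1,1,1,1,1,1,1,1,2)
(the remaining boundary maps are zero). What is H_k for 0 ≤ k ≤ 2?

H_0 ≅ Z,  H_1 ≅ Z ⊕ Z/2Z,  H_2 = 0.

H_0: b_0 = 9 − 0 − 8 = 1; torsion from ∂_1 factors > 1: none. So H_0 ≅ Z.
H_1: b_1 = 27 − 8 − 18 = 1; torsion from ∂_2 factors > 1: [2]. So H_1 ≅ Z ⊕ Z/2Z.
H_2: b_2 = 18 − 18 − 0 = 0; torsion from ∂_3 factors > 1: none. So H_2 ≅ 0.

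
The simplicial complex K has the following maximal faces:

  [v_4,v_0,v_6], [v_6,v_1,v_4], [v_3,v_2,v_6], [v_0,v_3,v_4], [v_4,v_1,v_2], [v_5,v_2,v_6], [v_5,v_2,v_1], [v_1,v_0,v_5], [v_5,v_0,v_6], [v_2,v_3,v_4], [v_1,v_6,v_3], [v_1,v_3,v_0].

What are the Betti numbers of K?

Fix the vertex order v_0 < v_1 < v_2 < v_3 < v_4 < v_5 < v_6 and write every simplex with vertices in increasing order. Then dim K = 2 and the simplices of K are:

  0-simplices (7): [v_0], [v_1], [v_2], [v_3], [v_4], [v_5], [v_6]
  1-simplices (18): (18 of them)
  2-simplices (12): (12 of them)

so the chain groups are C_0 ≅ Z^7, C_1 ≅ Z^18, C_2 ≅ Z^12.

Boundary ∂_1: C_1 → C_0 is given by ∂[p,q] = [q] − [p].
As a 7×18 matrix over Z this has rank 6, with invariant factors (1,1,1,1,1,1).

Boundary ∂_2: C_2 → C_1 sends each 2-simplex [p,q,r] to [q,r] − [p,r] + [p,q]. For instance
  ∂[v_2,v_3,v_4] = [v_3,v_4] − [v_2,v_4] + [v_2,v_3],
  ∂[v_1,v_4,v_6] = [v_4,v_6] − [v_1,v_6] + [v_1,v_4].
The 18×12 boundary matrix has rank 12 and Smith normal form diag(1,1,1,1,1,1,1,1,1,1,1,2).

Now H_k = ker ∂_k / im ∂_{k+1}, so:

  H_0: rank C_0 − rank ∂_1 = 7 − 6 = 1, and the invariant factors of ∂_1 are all 1, so H_0 = Z.
  H_1: rank ker ∂_1 − rank ∂_2 = (18 − 6) − 12 = 0, and ∂_2 has invariant factor 2 > 1, so H_1 = Z/2.
  H_2: rank ker ∂_2 − rank ∂_3 = (12 − 12) − 0 = 0, and there is no ∂_3, so H_2 = 0.

As a check, the Euler characteristic is 7 − 18 + 12 = 1, which agrees with 1 − 0 + 0 = 1.

Hence the Betti numbers are b_0 = 1, b_1 = 0, b_2 = 0.

b_0 = 1, b_1 = 0, b_2 = 0.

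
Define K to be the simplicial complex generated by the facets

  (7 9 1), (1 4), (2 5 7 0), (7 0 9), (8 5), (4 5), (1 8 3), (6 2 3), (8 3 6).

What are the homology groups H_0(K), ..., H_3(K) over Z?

H_0 ≅ Z,  H_1 ≅ Z^3,  H_2 = 0,  H_3 = 0.

Fix the vertex order 0 < 1 < 2 < 3 < 4 < 5 < 6 < 7 < 8 < 9 and write every simplex with vertices in increasing order. Then dim K = 3 and the simplices of K are:

  0-simplices (10): [0], [1], [2], [3], [4], [5], [6], [7], [8], [9]
  1-simplices (20): [0,2], [0,5], [0,7], [0,9], [1,3], [1,4], [1,7], [1,8], [1,9], [2,3], [2,5], [2,6], [2,7], [3,6], [3,8], [4,5], [5,7], [5,8], [6,8], [7,9]
  2-simplices (9): [0,2,5], [0,2,7], [0,5,7], [0,7,9], [1,3,8], [1,7,9], [2,3,6], [2,5,7], [3,6,8]
  3-simplices (1): [0,2,5,7]

giving chain groups C_0 ≅ Z^10, C_1 ≅ Z^20, C_2 ≅ Z^9, C_3 ≅ Z^1.

Boundary ∂_1: C_1 → C_0 sends each edge [p,q] (with p < q) to q − p.
As a 10×20 matrix over Z this has rank 9, with invariant factors (1,1,1,1,1,1,1,1,1).

Boundary ∂_2: C_2 → C_1 acts by ∂[p,q,r] = [q,r] − [p,r] + [p,q]. For instance
  ∂[2,3,6] = [3,6] − [2,6] + [2,3],
  ∂[1,3,8] = [3,8] − [1,8] + [1,3].
The 20×9 boundary matrix has rank 8 and Smith normal form diag(1,1,1,1,1,1,1,1).

Boundary ∂_3: C_3 → C_2 sends each 3-simplex σ to the alternating sum Σ_i (−1)^i (σ with its i-th vertex removed). For instance
  ∂[0,2,5,7] = [2,5,7] − [0,5,7] + [0,2,7] − [0,2,5].
As a 9×1 matrix over Z this has rank 1, with invariant factors (1).

Reading off H_k = ker ∂_k / im ∂_{k+1}:

  H_0: rank C_0 − rank ∂_1 = 10 − 9 = 1, and the invariant factors of ∂_1 are all 1, so H_0 ≅ Z.
  H_1: rank ker ∂_1 − rank ∂_2 = (20 − 9) − 8 = 3, and the invariant factors of ∂_2 are all 1, so H_1 ≅ Z^3.
  H_2: rank ker ∂_2 − rank ∂_3 = (9 − 8) − 1 = 0, and the invariant factors of ∂_3 are all 1, so H_2 ≅ 0.
  H_3: rank ker ∂_3 − rank ∂_4 = (1 − 1) − 0 = 0, and there is no ∂_4, so H_3 ≅ 0.

As a check, the Euler characteristic is 10 − 20 + 9 − 1 = -2, which agrees with 1 − 3 + 0 − 0 = -2.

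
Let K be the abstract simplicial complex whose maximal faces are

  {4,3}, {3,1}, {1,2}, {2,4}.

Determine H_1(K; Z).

K has 4 vertices, 4 edges.
rank ∂_1 = 3, rank ∂_2 = 0 ⇒ b_1 = 4 − 3 − 0 = 1. So H_1 ≅ Z.

H_1 = Z.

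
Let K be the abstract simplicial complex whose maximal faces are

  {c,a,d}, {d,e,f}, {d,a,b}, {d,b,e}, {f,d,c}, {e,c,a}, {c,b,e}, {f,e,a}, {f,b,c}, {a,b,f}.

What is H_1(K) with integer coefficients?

H_1 ≅ Z_2.

We work with the vertex ordering a < b < c < d < e < f. The simplices of K, each written with vertices in increasing order, are:

  0-simplices (6): a, b, c, d, e, f
  1-simplices (15): ab, ac, ad, ae, af, bc, bd, be, bf, cd, ce, cf, de, df, ef
  2-simplices (10): abd, abf, acd, ace, aef, bce, bcf, bde, cdf, def

giving chain groups C_0 ≅ Z^6, C_1 ≅ Z^15, C_2 ≅ Z^10.

The boundary map ∂_1: C_1 → C_0 maps an edge to its endpoints' difference, ∂[p,q] = q − p.
This gives a 6×15 integer matrix of rank 5; reducing to Smith normal form yields diagonal entries (1,1,1,1,1).

∂_2: C_2 → C_1 sends each 2-simplex [p,q,r] to [q,r] − [p,r] + [p,q]. For instance
  ∂bde = de − be + bd,
  ∂ace = ce − ae + ac.
The resulting 15×10 matrix has rank 10, and its Smith normal form has invariant factors (1,1,1,1,1,1,1,1,1,2).

From H_k ≅ ker(∂_k) / im(∂_{k+1}) we obtain:

  H_1: rank ker ∂_1 − rank ∂_2 = (15 − 5) − 10 = 0, and ∂_2 has invariant factor 2 > 1, so H_1 = Z_2.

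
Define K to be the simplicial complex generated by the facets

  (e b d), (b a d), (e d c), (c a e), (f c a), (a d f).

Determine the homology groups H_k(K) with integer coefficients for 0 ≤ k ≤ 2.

Order the vertices as a < b < c < d < e < f. Listing each simplex with vertices in this order, K has dimension 2 with simplices:

  0-simplices (6): a, b, c, d, e, f
  1-simplices (12): ab, ac, ad, ae, af, bd, be, cd, ce, cf, de, df
  2-simplices (6): abd, ace, acf, adf, bde, cde

so the chain groups are C_0 ≅ Z^6, C_1 ≅ Z^12, C_2 ≅ Z^6.

The boundary map ∂_1: C_1 → C_0 maps an edge to its endpoints' difference, ∂[p,q] = q − p. For instance
  ∂cd = d − c.
The resulting 6×12 matrix has rank 5, and its Smith normal form has invariant factors (1,1,1,1,1).

∂_2: C_2 → C_1 acts by ∂[p,q,r] = [q,r] − [p,r] + [p,q]. For instance
  ∂adf = df − af + ad,
  ∂acf = cf − af + ac.
The resulting 12×6 matrix has rank 6, and its Smith normal form has invariant factors (1,1,1,1,1,1).

Now H_k = ker ∂_k / im ∂_{k+1}, so:

  H_0: rank C_0 − rank ∂_1 = 6 − 5 = 1, and the invariant factors of ∂_1 are all 1, so H_0 ≅ Z.
  H_1: rank ker ∂_1 − rank ∂_2 = (12 − 5) − 6 = 1, and the invariant factors of ∂_2 are all 1, so H_1 ≅ Z.
  H_2: rank ker ∂_2 − rank ∂_3 = (6 − 6) − 0 = 0, and there is no ∂_3, so H_2 ≅ 0.

H_0 ≅ Z,  H_1 ≅ Z,  H_2 = 0.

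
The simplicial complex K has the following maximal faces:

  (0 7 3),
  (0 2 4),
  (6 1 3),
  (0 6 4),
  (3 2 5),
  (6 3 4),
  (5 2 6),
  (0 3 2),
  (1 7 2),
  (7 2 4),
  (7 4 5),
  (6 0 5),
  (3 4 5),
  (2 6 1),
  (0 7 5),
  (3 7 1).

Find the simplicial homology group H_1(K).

H_1 = Z^2.

We work with the vertex ordering 0 < 1 < 2 < 3 < 4 < 5 < 6 < 7. The simplices of K, each written with vertices in increasing order, are:

  0-simplices (8): [0], [1], [2], [3], [4], [5], [6], [7]
  1-simplices (24): (24 of them)
  2-simplices (16): [0,2,3], [0,2,4], [0,3,7], [0,4,6], [0,5,6], [0,5,7], [1,2,6], [1,2,7], [1,3,6], [1,3,7], [2,3,5], [2,4,7], [2,5,6], [3,4,5], [3,4,6], [4,5,7]

Hence C_0 ≅ Z^8, C_1 ≅ Z^24, C_2 ≅ Z^16.

Boundary ∂_1: C_1 → C_0 maps an edge to its endpoints' difference, ∂[p,q] = q − p.
The resulting 8×24 matrix has rank 7, and its Smith normal form has invariant factors (1,1,1,1,1,1,1).

Boundary ∂_2: C_2 → C_1 acts by ∂[p,q,r] = [q,r] − [p,r] + [p,q]. For instance
  ∂[1,3,6] = [3,6] − [1,6] + [1,3],
  ∂[4,5,7] = [5,7] − [4,7] + [4,5].
This gives a 24×16 integer matrix of rank 15; reducing to Smith normal form yields diagonal entries (1,1,1,1,1,1,1,1,1,1,1,1,1,1,1).

Reading off H_k = ker ∂_k / im ∂_{k+1}:

  H_1: rank ker ∂_1 − rank ∂_2 = (24 − 7) − 15 = 2, and the invariant factors of ∂_2 are all 1, so H_1 ≅ Z^2.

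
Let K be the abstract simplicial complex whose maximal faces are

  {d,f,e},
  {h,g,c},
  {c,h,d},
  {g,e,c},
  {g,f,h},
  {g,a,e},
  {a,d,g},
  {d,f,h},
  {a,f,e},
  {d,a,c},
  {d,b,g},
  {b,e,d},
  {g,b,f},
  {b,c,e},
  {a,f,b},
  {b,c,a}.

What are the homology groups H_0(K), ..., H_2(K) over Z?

K has 8 vertices, 24 edges, 16 triangles.
rank ∂_0 = 0, rank ∂_1 = 7 ⇒ b_0 = 8 − 0 − 7 = 1; all invariant factors of ∂_1 are 1 so no torsion. So H_0 ≅ Z.
rank ∂_1 = 7, rank ∂_2 = 15 ⇒ b_1 = 24 − 7 − 15 = 2; all invariant factors of ∂_2 are 1 so no torsion. So H_1 ≅ Z^2.
rank ∂_2 = 15, rank ∂_3 = 0 ⇒ b_2 = 16 − 15 − 0 = 1. So H_2 ≅ Z.

H_0 = Z,  H_1 = Z^2,  H_2 = Z.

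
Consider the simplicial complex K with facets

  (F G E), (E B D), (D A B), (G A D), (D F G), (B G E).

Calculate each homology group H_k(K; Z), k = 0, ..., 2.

Order the vertices as A < B < D < E < F < G. Listing each simplex with vertices in this order, K has dimension 2 with simplices:

  0-simplices (6): A, B, D, E, F, G
  1-simplices (12): AB, AD, AG, BD, BE, BG, DE, DF, DG, EF, EG, FG
  2-simplices (6): ABD, ADG, BDE, BEG, DFG, EFG

so the chain groups are C_0 ≅ Z^6, C_1 ≅ Z^12, C_2 ≅ Z^6.

∂_1: C_1 → C_0 sends each edge [p,q] (with p < q) to q − p. For instance
  ∂AD = D − A.
The 6×12 boundary matrix has rank 5 and Smith normal form diag(1,1,1,1,1).

∂_2: C_2 → C_1 maps a triangle to the signed sum of its edges. For instance
  ∂BEG = EG − BG + BE,
  ∂EFG = FG − EG + EF.
As a 12×6 matrix over Z this has rank 6, with invariant factors (1,1,1,1,1,1).

Now H_k = ker ∂_k / im ∂_{k+1}, so:

  H_0: rank C_0 − rank ∂_1 = 6 − 5 = 1, and the invariant factors of ∂_1 are all 1, so H_0 = Z.
  H_1: rank ker ∂_1 − rank ∂_2 = (12 − 5) − 6 = 1, and the invariant factors of ∂_2 are all 1, so H_1 = Z.
  H_2: rank ker ∂_2 − rank ∂_3 = (6 − 6) − 0 = 0, and there is no ∂_3, so H_2 = 0.

H_0 ≅ Z,  H_1 ≅ Z,  H_2 = 0.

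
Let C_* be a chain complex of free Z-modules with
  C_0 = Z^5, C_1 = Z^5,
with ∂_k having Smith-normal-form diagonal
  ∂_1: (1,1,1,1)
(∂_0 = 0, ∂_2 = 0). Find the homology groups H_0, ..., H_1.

H_0 = Z,  H_1 = Z.

H_0: b_0 = 5 − 0 − 4 = 1; torsion from ∂_1 factors > 1: none. So H_0 = Z.
H_1: b_1 = 5 − 4 − 0 = 1; torsion from ∂_2 factors > 1: none. So H_1 = Z.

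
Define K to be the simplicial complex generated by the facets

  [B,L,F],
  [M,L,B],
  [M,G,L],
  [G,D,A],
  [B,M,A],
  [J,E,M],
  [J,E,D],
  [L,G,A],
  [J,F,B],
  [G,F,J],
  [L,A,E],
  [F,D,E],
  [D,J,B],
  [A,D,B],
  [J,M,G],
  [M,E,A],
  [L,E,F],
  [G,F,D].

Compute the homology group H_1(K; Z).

Fix the vertex order A < B < D < E < F < G < J < L < M and write every simplex with vertices in increasing order. Then dim K = 2 and the simplices of K are:

  0-simplices (9): A, B, D, E, F, G, J, L, M
  1-simplices (27): AB, AD, AE, AG, AL, AM, BD, BF, BJ, BL, BM, DE, DF, DG, DJ, EF, EJ, EL, EM, FG, FJ, FL, GJ, GL, GM, JM, LM
  2-simplices (18): ABD, ABM, ADG, AEL, AEM, AGL, BDJ, BFJ, BFL, BLM, DEF, DEJ, DFG, EFL, EJM, FGJ, GJM, GLM

so the chain groups are C_0 ≅ Z^9, C_1 ≅ Z^27, C_2 ≅ Z^18.

Boundary ∂_1: C_1 → C_0 sends each edge [p,q] (with p < q) to q − p. For instance
  ∂BF = F − B.
The resulting 9×27 matrix has rank 8, and its Smith normal form has invariant factors (1,1,1,1,1,1,1,1).

∂_2: C_2 → C_1 sends each 2-simplex [p,q,r] to [q,r] − [p,r] + [p,q]. For instance
  ∂AEL = EL − AL + AE,
  ∂BDJ = DJ − BJ + BD.
The resulting 27×18 matrix has rank 18, and its Smith normal form has invariant factors (1,1,1,1,1,1,1,1,1,1,1,1,1,1,1,1,1,2).

From H_k ≅ ker(∂_k) / im(∂_{k+1}) we obtain:

  H_1: rank ker ∂_1 − rank ∂_2 = (27 − 8) − 18 = 1, and ∂_2 has invariant factor 2 > 1, so H_1 ≅ Z ⊕ Z/2.

(K is a triangulation of the Klein bottle.)

H_1 ≅ Z ⊕ Z/2.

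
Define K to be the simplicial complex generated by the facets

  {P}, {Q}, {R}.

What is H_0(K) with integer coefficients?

H_0 ≅ Z^3.

Fix the vertex order P < Q < R and write every simplex with vertices in increasing order. Then dim K = 0 and the simplices of K are:

  0-simplices (3): P, Q, R

so the chain groups are C_0 ≅ Z^3.

Now H_k = ker ∂_k / im ∂_{k+1}, so:

  H_0: rank C_0 − rank ∂_1 = 3 − 0 = 3, and there is no ∂_1, so H_0 = Z^3.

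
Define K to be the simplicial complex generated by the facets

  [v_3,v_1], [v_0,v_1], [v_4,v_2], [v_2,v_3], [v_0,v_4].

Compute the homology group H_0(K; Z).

Order the vertices as v_0 < v_1 < v_2 < v_3 < v_4. Listing each simplex with vertices in this order, K has dimension 1 with simplices:

  0-simplices (5): [v_0], [v_1], [v_2], [v_3], [v_4]
  1-simplices (5): [v_0,v_1], [v_0,v_4], [v_1,v_3], [v_2,v_3], [v_2,v_4]

Hence C_0 ≅ Z^5, C_1 ≅ Z^5.

The boundary map ∂_1: C_1 → C_0 sends each edge [p,q] (with p < q) to q − p.
This gives a 5×5 integer matrix of rank 4; reducing to Smith normal form yields diagonal entries (1,1,1,1).

Computing H_k = (kernel of ∂_k) / (image of ∂_{k+1}):

  H_0: rank C_0 − rank ∂_1 = 5 − 4 = 1, and the invariant factors of ∂_1 are all 1, so H_0 ≅ Z.

(K is a triangulation of the circle S^1.)

H_0 ≅ Z.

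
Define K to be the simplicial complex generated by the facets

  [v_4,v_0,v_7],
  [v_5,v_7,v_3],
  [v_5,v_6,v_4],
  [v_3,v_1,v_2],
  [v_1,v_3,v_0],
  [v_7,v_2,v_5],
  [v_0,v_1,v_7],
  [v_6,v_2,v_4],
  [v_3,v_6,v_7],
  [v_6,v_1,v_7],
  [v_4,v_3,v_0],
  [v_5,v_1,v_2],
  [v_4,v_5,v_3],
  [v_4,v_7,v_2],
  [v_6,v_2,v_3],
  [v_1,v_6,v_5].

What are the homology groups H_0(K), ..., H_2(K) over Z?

Take the total order v_0 < v_1 < v_2 < v_3 < v_4 < v_5 < v_6 < v_7 on the vertex set. Then K (dimension 2) consists of the simplices:

  0-simplices (8): [v_0], [v_1], [v_2], [v_3], [v_4], [v_5], [v_6], [v_7]
  1-simplices (24): (24 of them)
  2-simplices (16): (16 of them)

so the chain groups are C_0 ≅ Z^8, C_1 ≅ Z^24, C_2 ≅ Z^16.

Boundary ∂_1: C_1 → C_0 maps an edge to its endpoints' difference, ∂[p,q] = q − p. For instance
  ∂[v_1,v_5] = [v_5] − [v_1].
The resulting 8×24 matrix has rank 7, and its Smith normal form has invariant factors (1,1,1,1,1,1,1).

The boundary map ∂_2: C_2 → C_1 acts by ∂[p,q,r] = [q,r] − [p,r] + [p,q]. For instance
  ∂[v_1,v_6,v_7] = [v_6,v_7] − [v_1,v_7] + [v_1,v_6],
  ∂[v_2,v_5,v_7] = [v_5,v_7] − [v_2,v_7] + [v_2,v_5].
As a 24×16 matrix over Z this has rank 15, with invariant factors (1,1,1,1,1,1,1,1,1,1,1,1,1,1,1).

From H_k ≅ ker(∂_k) / im(∂_{k+1}) we obtain:

  H_0: rank C_0 − rank ∂_1 = 8 − 7 = 1, and the invariant factors of ∂_1 are all 1, so H_0 ≅ Z.
  H_1: rank ker ∂_1 − rank ∂_2 = (24 − 7) − 15 = 2, and the invariant factors of ∂_2 are all 1, so H_1 ≅ Z^2.
  H_2: rank ker ∂_2 − rank ∂_3 = (16 − 15) − 0 = 1, and there is no ∂_3, so H_2 ≅ Z.

As a check, the Euler characteristic is 8 − 24 + 16 = 0, which agrees with 1 − 2 + 1 = 0.
(K is a triangulation of the torus T^2.)

H_0 ≅ Z,  H_1 ≅ Z^2,  H_2 ≅ Z.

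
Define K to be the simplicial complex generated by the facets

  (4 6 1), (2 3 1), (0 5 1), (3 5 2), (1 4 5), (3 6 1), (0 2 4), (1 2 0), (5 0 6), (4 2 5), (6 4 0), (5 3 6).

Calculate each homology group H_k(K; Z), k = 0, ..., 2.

H_0 ≅ Z,  H_1 ≅ Z/2,  H_2 = 0.

Take the total order 0 < 1 < 2 < 3 < 4 < 5 < 6 on the vertex set. Then K (dimension 2) consists of the simplices:

  0-simplices (7): [0], [1], [2], [3], [4], [5], [6]
  1-simplices (18): [0,1], [0,2], [0,4], [0,5], [0,6], [1,2], [1,3], [1,4], [1,5], [1,6], [2,3], [2,4], [2,5], [3,5], [3,6], [4,5], [4,6], [5,6]
  2-simplices (12): [0,1,2], [0,1,5], [0,2,4], [0,4,6], [0,5,6], [1,2,3], [1,3,6], [1,4,5], [1,4,6], [2,3,5], [2,4,5], [3,5,6]

Hence C_0 ≅ Z^7, C_1 ≅ Z^18, C_2 ≅ Z^12.

∂_1: C_1 → C_0 is given by ∂[p,q] = [q] − [p].
This gives a 7×18 integer matrix of rank 6; reducing to Smith normal form yields diagonal entries (1,1,1,1,1,1).

The boundary map ∂_2: C_2 → C_1 maps a triangle to the signed sum of its edges. For instance
  ∂[2,4,5] = [4,5] − [2,5] + [2,4],
  ∂[0,5,6] = [5,6] − [0,6] + [0,5].
As a 18×12 matrix over Z this has rank 12, with invariant factors (1,1,1,1,1,1,1,1,1,1,1,2).

Computing H_k = (kernel of ∂_k) / (image of ∂_{k+1}):

  H_0: rank C_0 − rank ∂_1 = 7 − 6 = 1, and the invariant factors of ∂_1 are all 1, so H_0 ≅ Z.
  H_1: rank ker ∂_1 − rank ∂_2 = (18 − 6) − 12 = 0, and ∂_2 has invariant factor 2 > 1, so H_1 ≅ Z/2.
  H_2: rank ker ∂_2 − rank ∂_3 = (12 − 12) − 0 = 0, and there is no ∂_3, so H_2 ≅ 0.

As a check, the Euler characteristic is 7 − 18 + 12 = 1, which agrees with 1 − 0 + 0 = 1.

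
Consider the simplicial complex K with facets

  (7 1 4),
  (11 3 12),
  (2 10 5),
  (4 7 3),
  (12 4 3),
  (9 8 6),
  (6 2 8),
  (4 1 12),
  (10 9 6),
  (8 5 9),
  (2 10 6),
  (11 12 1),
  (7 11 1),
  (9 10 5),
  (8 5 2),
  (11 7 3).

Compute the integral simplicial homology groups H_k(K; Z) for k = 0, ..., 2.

H_0 ≅ Z^2,  H_1 = 0,  H_2 ≅ Z^2.

Fix the vertex order 1 < 2 < 3 < 4 < 5 < 6 < 7 < 8 < 9 < 10 < 11 < 12 and write every simplex with vertices in increasing order. Then dim K = 2 and the simplices of K are:

  0-simplices (12): [1], [2], [3], [4], [5], [6], [7], [8], [9], [10], [11], [12]
  1-simplices (24): (24 of them)
  2-simplices (16): [1,4,7], [1,4,12], [1,7,11], [1,11,12], [2,5,8], [2,5,10], [2,6,8], [2,6,10], [3,4,7], [3,4,12], [3,7,11], [3,11,12], [5,8,9], [5,9,10], [6,8,9], [6,9,10]

Hence C_0 ≅ Z^12, C_1 ≅ Z^24, C_2 ≅ Z^16.

Boundary ∂_1: C_1 → C_0 is given by ∂[p,q] = [q] − [p]. For instance
  ∂[3,11] = [11] − [3].
The resulting 12×24 matrix has rank 10, and its Smith normal form has invariant factors (1,1,1,1,1,1,1,1,1,1).

The boundary map ∂_2: C_2 → C_1 acts by ∂[p,q,r] = [q,r] − [p,r] + [p,q]. For instance
  ∂[3,11,12] = [11,12] − [3,12] + [3,11],
  ∂[5,9,10] = [9,10] − [5,10] + [5,9].
The resulting 24×16 matrix has rank 14, and its Smith normal form has invariant factors (1,1,1,1,1,1,1,1,1,1,1,1,1,1).

Reading off H_k = ker ∂_k / im ∂_{k+1}:

  H_0: rank C_0 − rank ∂_1 = 12 − 10 = 2, and the invariant factors of ∂_1 are all 1, so H_0 = Z^2.
  H_1: rank ker ∂_1 − rank ∂_2 = (24 − 10) − 14 = 0, and the invariant factors of ∂_2 are all 1, so H_1 = 0.
  H_2: rank ker ∂_2 − rank ∂_3 = (16 − 14) − 0 = 2, and there is no ∂_3, so H_2 = Z^2.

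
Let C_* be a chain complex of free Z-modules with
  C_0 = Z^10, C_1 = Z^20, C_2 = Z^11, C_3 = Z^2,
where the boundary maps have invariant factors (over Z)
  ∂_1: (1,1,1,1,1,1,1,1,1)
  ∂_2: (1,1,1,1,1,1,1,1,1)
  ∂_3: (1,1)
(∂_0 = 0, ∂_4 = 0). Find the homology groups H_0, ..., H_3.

H_0: b_0 = 10 − 0 − 9 = 1; torsion from ∂_1 factors > 1: none. So H_0 = Z.
H_1: b_1 = 20 − 9 − 9 = 2; torsion from ∂_2 factors > 1: none. So H_1 = Z^2.
H_2: b_2 = 11 − 9 − 2 = 0; torsion from ∂_3 factors > 1: none. So H_2 = 0.
H_3: b_3 = 2 − 2 − 0 = 0; torsion from ∂_4 factors > 1: none. So H_3 = 0.

H_0 = Z,  H_1 = Z^2,  H_2 = 0,  H_3 = 0.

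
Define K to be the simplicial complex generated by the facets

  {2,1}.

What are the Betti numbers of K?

b_0 = 1, b_1 = 0.

Order the vertices as 1 < 2. Listing each simplex with vertices in this order, K has dimension 1 with simplices:

  0-simplices (2): [1], [2]
  1-simplices (1): [1,2]

so the chain groups are C_0 ≅ Z^2, C_1 ≅ Z^1.

∂_1: C_1 → C_0 sends each edge [p,q] (with p < q) to q − p.
This gives a 2×1 integer matrix of rank 1; reducing to Smith normal form yields diagonal entries (1).

Now H_k = ker ∂_k / im ∂_{k+1}, so:

  H_0: rank C_0 − rank ∂_1 = 2 − 1 = 1, and the invariant factors of ∂_1 are all 1, so H_0 = Z.
  H_1: rank ker ∂_1 − rank ∂_2 = (1 − 1) − 0 = 0, and there is no ∂_2, so H_1 = 0.

As a check, the Euler characteristic is 2 − 1 = 1, which agrees with 1 − 0 = 1.

Hence the Betti numbers are b_0 = 1, b_1 = 0.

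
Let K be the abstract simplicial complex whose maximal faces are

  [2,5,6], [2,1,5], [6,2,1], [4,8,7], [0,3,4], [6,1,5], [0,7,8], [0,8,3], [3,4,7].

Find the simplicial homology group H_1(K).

We work with the vertex ordering 0 < 1 < 2 < 3 < 4 < 5 < 6 < 7 < 8. The simplices of K, each written with vertices in increasing order, are:

  0-simplices (9): [0], [1], [2], [3], [4], [5], [6], [7], [8]
  1-simplices (16): [0,3], [0,4], [0,7], [0,8], [1,2], [1,5], [1,6], [2,5], [2,6], [3,4], [3,7], [3,8], [4,7], [4,8], [5,6], [7,8]
  2-simplices (9): [0,3,4], [0,3,8], [0,7,8], [1,2,5], [1,2,6], [1,5,6], [2,5,6], [3,4,7], [4,7,8]

Hence C_0 ≅ Z^9, C_1 ≅ Z^16, C_2 ≅ Z^9.

∂_1: C_1 → C_0 sends each edge [p,q] (with p < q) to q − p.
The 9×16 boundary matrix has rank 7 and Smith normal form diag(1,1,1,1,1,1,1).

∂_2: C_2 → C_1 acts by ∂[p,q,r] = [q,r] − [p,r] + [p,q]. For instance
  ∂[2,5,6] = [5,6] − [2,6] + [2,5],
  ∂[1,5,6] = [5,6] − [1,6] + [1,5].
As a 16×9 matrix over Z this has rank 8, with invariant factors (1,1,1,1,1,1,1,1).

Reading off H_k = ker ∂_k / im ∂_{k+1}:

  H_1: rank ker ∂_1 − rank ∂_2 = (16 − 7) − 8 = 1, and the invariant factors of ∂_2 are all 1, so H_1 ≅ Z.

(K is a triangulation of the disjoint union of the Möbius band and the 2-sphere S^2.)

H_1 = Z.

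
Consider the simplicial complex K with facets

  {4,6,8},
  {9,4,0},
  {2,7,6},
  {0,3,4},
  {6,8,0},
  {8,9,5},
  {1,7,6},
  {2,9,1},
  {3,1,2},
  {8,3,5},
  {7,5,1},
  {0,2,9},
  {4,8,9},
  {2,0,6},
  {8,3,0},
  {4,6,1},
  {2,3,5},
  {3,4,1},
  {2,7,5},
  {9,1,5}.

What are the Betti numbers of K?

Order the vertices as 0 < 1 < 2 < 3 < 4 < 5 < 6 < 7 < 8 < 9. Listing each simplex with vertices in this order, K has dimension 2 with simplices:

  0-simplices (10): [0], [1], [2], [3], [4], [5], [6], [7], [8], [9]
  1-simplices (30): (30 of them)
  2-simplices (20): (20 of them)

Hence C_0 ≅ Z^10, C_1 ≅ Z^30, C_2 ≅ Z^20.

The boundary map ∂_1: C_1 → C_0 sends each edge [p,q] (with p < q) to q − p.
As a 10×30 matrix over Z this has rank 9, with invariant factors (1,1,1,1,1,1,1,1,1).

Boundary ∂_2: C_2 → C_1 acts by ∂[p,q,r] = [q,r] − [p,r] + [p,q]. For instance
  ∂[0,2,6] = [2,6] − [0,6] + [0,2],
  ∂[3,5,8] = [5,8] − [3,8] + [3,5].
As a 30×20 matrix over Z this has rank 20, with invariant factors (1,1,1,1,1,1,1,1,1,1,1,1,1,1,1,1,1,1,1,2).

Now H_k = ker ∂_k / im ∂_{k+1}, so:

  H_0: rank C_0 − rank ∂_1 = 10 − 9 = 1, and the invariant factors of ∂_1 are all 1, so H_0 = Z.
  H_1: rank ker ∂_1 − rank ∂_2 = (30 − 9) − 20 = 1, and ∂_2 has invariant factor 2 > 1, so H_1 = Z ⊕ Z_2.
  H_2: rank ker ∂_2 − rank ∂_3 = (20 − 20) − 0 = 0, and there is no ∂_3, so H_2 = 0.

Hence the Betti numbers are b_0 = 1, b_1 = 1, b_2 = 0.

b_0 = 1, b_1 = 1, b_2 = 0.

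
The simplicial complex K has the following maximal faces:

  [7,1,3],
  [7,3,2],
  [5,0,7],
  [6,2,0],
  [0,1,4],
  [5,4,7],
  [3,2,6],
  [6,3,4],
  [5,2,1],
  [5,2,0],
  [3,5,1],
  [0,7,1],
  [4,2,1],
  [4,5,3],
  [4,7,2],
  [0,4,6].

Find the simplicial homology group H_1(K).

We work with the vertex ordering 0 < 1 < 2 < 3 < 4 < 5 < 6 < 7. The simplices of K, each written with vertices in increasing order, are:

  0-simplices (8): [0], [1], [2], [3], [4], [5], [6], [7]
  1-simplices (24): (24 of them)
  2-simplices (16): [0,1,4], [0,1,7], [0,2,5], [0,2,6], [0,4,6], [0,5,7], [1,2,4], [1,2,5], [1,3,5], [1,3,7], [2,3,6], [2,3,7], [2,4,7], [3,4,5], [3,4,6], [4,5,7]

Hence C_0 ≅ Z^8, C_1 ≅ Z^24, C_2 ≅ Z^16.

The boundary map ∂_1: C_1 → C_0 is given by ∂[p,q] = [q] − [p].
As a 8×24 matrix over Z this has rank 7, with invariant factors (1,1,1,1,1,1,1).

Boundary ∂_2: C_2 → C_1 maps a triangle to the signed sum of its edges. For instance
  ∂[0,1,4] = [1,4] − [0,4] + [0,1],
  ∂[1,3,7] = [3,7] − [1,7] + [1,3].
As a 24×16 matrix over Z this has rank 15, with invariant factors (1,1,1,1,1,1,1,1,1,1,1,1,1,1,1).

Computing H_k = (kernel of ∂_k) / (image of ∂_{k+1}):

  H_1: rank ker ∂_1 − rank ∂_2 = (24 − 7) − 15 = 2, and the invariant factors of ∂_2 are all 1, so H_1 ≅ Z^2.

H_1 = Z^2.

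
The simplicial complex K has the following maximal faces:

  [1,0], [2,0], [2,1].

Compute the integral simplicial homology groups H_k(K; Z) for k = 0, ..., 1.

K has 3 vertices, 3 edges.
rank ∂_0 = 0, rank ∂_1 = 2 ⇒ b_0 = 3 − 0 − 2 = 1; all invariant factors of ∂_1 are 1 so no torsion. So H_0 ≅ Z.
rank ∂_1 = 2, rank ∂_2 = 0 ⇒ b_1 = 3 − 2 − 0 = 1. So H_1 ≅ Z.

H_0 = Z,  H_1 = Z.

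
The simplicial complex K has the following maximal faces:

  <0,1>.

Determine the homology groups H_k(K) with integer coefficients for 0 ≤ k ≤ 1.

Order the vertices as 0 < 1. Listing each simplex with vertices in this order, K has dimension 1 with simplices:

  0-simplices (2): [0], [1]
  1-simplices (1): [0,1]

so the chain groups are C_0 ≅ Z^2, C_1 ≅ Z^1.

∂_1: C_1 → C_0 maps an edge to its endpoints' difference, ∂[p,q] = q − p. For instance
  ∂[0,1] = [1] − [0].
The resulting 2×1 matrix has rank 1, and its Smith normal form has invariant factors (1).

From H_k ≅ ker(∂_k) / im(∂_{k+1}) we obtain:

  H_0: rank C_0 − rank ∂_1 = 2 − 1 = 1, and the invariant factors of ∂_1 are all 1, so H_0 = Z.
  H_1: rank ker ∂_1 − rank ∂_2 = (1 − 1) − 0 = 0, and there is no ∂_2, so H_1 = 0.

H_0 = Z,  H_1 = 0.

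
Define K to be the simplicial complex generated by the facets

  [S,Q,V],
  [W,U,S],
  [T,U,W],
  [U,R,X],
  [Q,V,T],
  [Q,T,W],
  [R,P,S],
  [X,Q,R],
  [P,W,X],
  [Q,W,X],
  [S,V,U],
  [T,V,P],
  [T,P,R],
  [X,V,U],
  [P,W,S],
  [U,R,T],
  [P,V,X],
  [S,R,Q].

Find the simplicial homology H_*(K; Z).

H_0 = Z,  H_1 = Z^2,  H_2 = Z.

Take the total order P < Q < R < S < T < U < V < W < X on the vertex set. Then K (dimension 2) consists of the simplices:

  0-simplices (9): P, Q, R, S, T, U, V, W, X
  1-simplices (27): PR, PS, PT, PV, PW, PX, QR, QS, QT, QV, QW, QX, RS, RT, RU, RX, SU, SV, SW, TU, TV, TW, UV, UW, UX, VX, WX
  2-simplices (18): PRS, PRT, PSW, PTV, PVX, PWX, QRS, QRX, QSV, QTV, QTW, QWX, RTU, RUX, SUV, SUW, TUW, UVX

Hence C_0 ≅ Z^9, C_1 ≅ Z^27, C_2 ≅ Z^18.

∂_1: C_1 → C_0 maps an edge to its endpoints' difference, ∂[p,q] = q − p.
The resulting 9×27 matrix has rank 8, and its Smith normal form has invariant factors (1,1,1,1,1,1,1,1).

∂_2: C_2 → C_1 maps a triangle to the signed sum of its edges. For instance
  ∂QTV = TV − QV + QT,
  ∂QSV = SV − QV + QS.
This gives a 27×18 integer matrix of rank 17; reducing to Smith normal form yields diagonal entries (1,1,1,1,1,1,1,1,1,1,1,1,1,1,1,1,1).

From H_k ≅ ker(∂_k) / im(∂_{k+1}) we obtain:

  H_0: rank C_0 − rank ∂_1 = 9 − 8 = 1, and the invariant factors of ∂_1 are all 1, so H_0 = Z.
  H_1: rank ker ∂_1 − rank ∂_2 = (27 − 8) − 17 = 2, and the invariant factors of ∂_2 are all 1, so H_1 = Z^2.
  H_2: rank ker ∂_2 − rank ∂_3 = (18 − 17) − 0 = 1, and there is no ∂_3, so H_2 = Z.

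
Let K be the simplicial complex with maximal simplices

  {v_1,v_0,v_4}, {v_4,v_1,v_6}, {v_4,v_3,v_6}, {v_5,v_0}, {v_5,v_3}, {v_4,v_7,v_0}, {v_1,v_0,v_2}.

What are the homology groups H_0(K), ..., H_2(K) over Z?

H_0 ≅ Z,  H_1 ≅ Z,  H_2 = 0.

We work with the vertex ordering v_0 < v_1 < v_2 < v_3 < v_4 < v_5 < v_6 < v_7. The simplices of K, each written with vertices in increasing order, are:

  0-simplices (8): [v_0], [v_1], [v_2], [v_3], [v_4], [v_5], [v_6], [v_7]
  1-simplices (13): [v_0,v_1], [v_0,v_2], [v_0,v_4], [v_0,v_5], [v_0,v_7], [v_1,v_2], [v_1,v_4], [v_1,v_6], [v_3,v_4], [v_3,v_5], [v_3,v_6], [v_4,v_6], [v_4,v_7]
  2-simplices (5): [v_0,v_1,v_2], [v_0,v_1,v_4], [v_0,v_4,v_7], [v_1,v_4,v_6], [v_3,v_4,v_6]

giving chain groups C_0 ≅ Z^8, C_1 ≅ Z^13, C_2 ≅ Z^5.

∂_1: C_1 → C_0 is given by ∂[p,q] = [q] − [p]. For instance
  ∂[v_3,v_6] = [v_6] − [v_3].
As a 8×13 matrix over Z this has rank 7, with invariant factors (1,1,1,1,1,1,1).

The boundary map ∂_2: C_2 → C_1 maps a triangle to the signed sum of its edges. For instance
  ∂[v_1,v_4,v_6] = [v_4,v_6] − [v_1,v_6] + [v_1,v_4],
  ∂[v_0,v_1,v_2] = [v_1,v_2] − [v_0,v_2] + [v_0,v_1].
The resulting 13×5 matrix has rank 5, and its Smith normal form has invariant factors (1,1,1,1,1).

Reading off H_k = ker ∂_k / im ∂_{k+1}:

  H_0: rank C_0 − rank ∂_1 = 8 − 7 = 1, and the invariant factors of ∂_1 are all 1, so H_0 = Z.
  H_1: rank ker ∂_1 − rank ∂_2 = (13 − 7) − 5 = 1, and the invariant factors of ∂_2 are all 1, so H_1 = Z.
  H_2: rank ker ∂_2 − rank ∂_3 = (5 − 5) − 0 = 0, and there is no ∂_3, so H_2 = 0.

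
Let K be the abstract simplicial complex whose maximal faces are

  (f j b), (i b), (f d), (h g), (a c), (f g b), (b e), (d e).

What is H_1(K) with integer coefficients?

H_1 = Z.

Fix the vertex order a < b < c < d < e < f < g < h < i < j and write every simplex with vertices in increasing order. Then dim K = 2 and the simplices of K are:

  0-simplices (10): a, b, c, d, e, f, g, h, i, j
  1-simplices (11): ac, be, bf, bg, bi, bj, de, df, fg, fj, gh
  2-simplices (2): bfg, bfj

giving chain groups C_0 ≅ Z^10, C_1 ≅ Z^11, C_2 ≅ Z^2.

The boundary map ∂_1: C_1 → C_0 maps an edge to its endpoints' difference, ∂[p,q] = q − p. For instance
  ∂fg = g − f.
The resulting 10×11 matrix has rank 8, and its Smith normal form has invariant factors (1,1,1,1,1,1,1,1).

∂_2: C_2 → C_1 acts by ∂[p,q,r] = [q,r] − [p,r] + [p,q]. For instance
  ∂bfg = fg − bg + bf,
  ∂bfj = fj − bj + bf.
As a 11×2 matrix over Z this has rank 2, with invariant factors (1,1).

Reading off H_k = ker ∂_k / im ∂_{k+1}:

  H_1: rank ker ∂_1 − rank ∂_2 = (11 − 8) − 2 = 1, and the invariant factors of ∂_2 are all 1, so H_1 = Z.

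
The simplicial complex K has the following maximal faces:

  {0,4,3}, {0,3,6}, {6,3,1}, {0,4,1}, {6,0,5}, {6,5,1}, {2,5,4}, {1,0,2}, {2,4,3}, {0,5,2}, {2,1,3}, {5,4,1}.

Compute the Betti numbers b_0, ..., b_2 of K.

b_0 = 1, b_1 = 0, b_2 = 0.

Order the vertices as 0 < 1 < 2 < 3 < 4 < 5 < 6. Listing each simplex with vertices in this order, K has dimension 2 with simplices:

  0-simplices (7): [0], [1], [2], [3], [4], [5], [6]
  1-simplices (18): [0,1], [0,2], [0,3], [0,4], [0,5], [0,6], [1,2], [1,3], [1,4], [1,5], [1,6], [2,3], [2,4], [2,5], [3,4], [3,6], [4,5], [5,6]
  2-simplices (12): [0,1,2], [0,1,4], [0,2,5], [0,3,4], [0,3,6], [0,5,6], [1,2,3], [1,3,6], [1,4,5], [1,5,6], [2,3,4], [2,4,5]

giving chain groups C_0 ≅ Z^7, C_1 ≅ Z^18, C_2 ≅ Z^12.

Boundary ∂_1: C_1 → C_0 is given by ∂[p,q] = [q] − [p]. For instance
  ∂[1,5] = [5] − [1].
As a 7×18 matrix over Z this has rank 6, with invariant factors (1,1,1,1,1,1).

Boundary ∂_2: C_2 → C_1 acts by ∂[p,q,r] = [q,r] − [p,r] + [p,q]. For instance
  ∂[0,1,2] = [1,2] − [0,2] + [0,1],
  ∂[0,1,4] = [1,4] − [0,4] + [0,1].
The resulting 18×12 matrix has rank 12, and its Smith normal form has invariant factors (1,1,1,1,1,1,1,1,1,1,1,2).

Now H_k = ker ∂_k / im ∂_{k+1}, so:

  H_0: rank C_0 − rank ∂_1 = 7 − 6 = 1, and the invariant factors of ∂_1 are all 1, so H_0 ≅ Z.
  H_1: rank ker ∂_1 − rank ∂_2 = (18 − 6) − 12 = 0, and ∂_2 has invariant factor 2 > 1, so H_1 ≅ Z/2.
  H_2: rank ker ∂_2 − rank ∂_3 = (12 − 12) − 0 = 0, and there is no ∂_3, so H_2 ≅ 0.

Hence the Betti numbers are b_0 = 1, b_1 = 0, b_2 = 0.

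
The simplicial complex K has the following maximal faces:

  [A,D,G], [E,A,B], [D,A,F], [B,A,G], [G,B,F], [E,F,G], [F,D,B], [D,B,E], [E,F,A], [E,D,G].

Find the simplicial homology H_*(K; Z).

H_0 ≅ Z,  H_1 ≅ Z/2,  H_2 = 0.

Take the total order A < B < D < E < F < G on the vertex set. Then K (dimension 2) consists of the simplices:

  0-simplices (6): A, B, D, E, F, G
  1-simplices (15): AB, AD, AE, AF, AG, BD, BE, BF, BG, DE, DF, DG, EF, EG, FG
  2-simplices (10): ABE, ABG, ADF, ADG, AEF, BDE, BDF, BFG, DEG, EFG

Hence C_0 ≅ Z^6, C_1 ≅ Z^15, C_2 ≅ Z^10.

Boundary ∂_1: C_1 → C_0 maps an edge to its endpoints' difference, ∂[p,q] = q − p. For instance
  ∂AG = G − A.
As a 6×15 matrix over Z this has rank 5, with invariant factors (1,1,1,1,1).

Boundary ∂_2: C_2 → C_1 maps a triangle to the signed sum of its edges. For instance
  ∂ABG = BG − AG + AB,
  ∂DEG = EG − DG + DE.
The resulting 15×10 matrix has rank 10, and its Smith normal form has invariant factors (1,1,1,1,1,1,1,1,1,2).

From H_k ≅ ker(∂_k) / im(∂_{k+1}) we obtain:

  H_0: rank C_0 − rank ∂_1 = 6 − 5 = 1, and the invariant factors of ∂_1 are all 1, so H_0 ≅ Z.
  H_1: rank ker ∂_1 − rank ∂_2 = (15 − 5) − 10 = 0, and ∂_2 has invariant factor 2 > 1, so H_1 ≅ Z/2.
  H_2: rank ker ∂_2 − rank ∂_3 = (10 − 10) − 0 = 0, and there is no ∂_3, so H_2 ≅ 0.

As a check, the Euler characteristic is 6 − 15 + 10 = 1, which agrees with 1 − 0 + 0 = 1.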